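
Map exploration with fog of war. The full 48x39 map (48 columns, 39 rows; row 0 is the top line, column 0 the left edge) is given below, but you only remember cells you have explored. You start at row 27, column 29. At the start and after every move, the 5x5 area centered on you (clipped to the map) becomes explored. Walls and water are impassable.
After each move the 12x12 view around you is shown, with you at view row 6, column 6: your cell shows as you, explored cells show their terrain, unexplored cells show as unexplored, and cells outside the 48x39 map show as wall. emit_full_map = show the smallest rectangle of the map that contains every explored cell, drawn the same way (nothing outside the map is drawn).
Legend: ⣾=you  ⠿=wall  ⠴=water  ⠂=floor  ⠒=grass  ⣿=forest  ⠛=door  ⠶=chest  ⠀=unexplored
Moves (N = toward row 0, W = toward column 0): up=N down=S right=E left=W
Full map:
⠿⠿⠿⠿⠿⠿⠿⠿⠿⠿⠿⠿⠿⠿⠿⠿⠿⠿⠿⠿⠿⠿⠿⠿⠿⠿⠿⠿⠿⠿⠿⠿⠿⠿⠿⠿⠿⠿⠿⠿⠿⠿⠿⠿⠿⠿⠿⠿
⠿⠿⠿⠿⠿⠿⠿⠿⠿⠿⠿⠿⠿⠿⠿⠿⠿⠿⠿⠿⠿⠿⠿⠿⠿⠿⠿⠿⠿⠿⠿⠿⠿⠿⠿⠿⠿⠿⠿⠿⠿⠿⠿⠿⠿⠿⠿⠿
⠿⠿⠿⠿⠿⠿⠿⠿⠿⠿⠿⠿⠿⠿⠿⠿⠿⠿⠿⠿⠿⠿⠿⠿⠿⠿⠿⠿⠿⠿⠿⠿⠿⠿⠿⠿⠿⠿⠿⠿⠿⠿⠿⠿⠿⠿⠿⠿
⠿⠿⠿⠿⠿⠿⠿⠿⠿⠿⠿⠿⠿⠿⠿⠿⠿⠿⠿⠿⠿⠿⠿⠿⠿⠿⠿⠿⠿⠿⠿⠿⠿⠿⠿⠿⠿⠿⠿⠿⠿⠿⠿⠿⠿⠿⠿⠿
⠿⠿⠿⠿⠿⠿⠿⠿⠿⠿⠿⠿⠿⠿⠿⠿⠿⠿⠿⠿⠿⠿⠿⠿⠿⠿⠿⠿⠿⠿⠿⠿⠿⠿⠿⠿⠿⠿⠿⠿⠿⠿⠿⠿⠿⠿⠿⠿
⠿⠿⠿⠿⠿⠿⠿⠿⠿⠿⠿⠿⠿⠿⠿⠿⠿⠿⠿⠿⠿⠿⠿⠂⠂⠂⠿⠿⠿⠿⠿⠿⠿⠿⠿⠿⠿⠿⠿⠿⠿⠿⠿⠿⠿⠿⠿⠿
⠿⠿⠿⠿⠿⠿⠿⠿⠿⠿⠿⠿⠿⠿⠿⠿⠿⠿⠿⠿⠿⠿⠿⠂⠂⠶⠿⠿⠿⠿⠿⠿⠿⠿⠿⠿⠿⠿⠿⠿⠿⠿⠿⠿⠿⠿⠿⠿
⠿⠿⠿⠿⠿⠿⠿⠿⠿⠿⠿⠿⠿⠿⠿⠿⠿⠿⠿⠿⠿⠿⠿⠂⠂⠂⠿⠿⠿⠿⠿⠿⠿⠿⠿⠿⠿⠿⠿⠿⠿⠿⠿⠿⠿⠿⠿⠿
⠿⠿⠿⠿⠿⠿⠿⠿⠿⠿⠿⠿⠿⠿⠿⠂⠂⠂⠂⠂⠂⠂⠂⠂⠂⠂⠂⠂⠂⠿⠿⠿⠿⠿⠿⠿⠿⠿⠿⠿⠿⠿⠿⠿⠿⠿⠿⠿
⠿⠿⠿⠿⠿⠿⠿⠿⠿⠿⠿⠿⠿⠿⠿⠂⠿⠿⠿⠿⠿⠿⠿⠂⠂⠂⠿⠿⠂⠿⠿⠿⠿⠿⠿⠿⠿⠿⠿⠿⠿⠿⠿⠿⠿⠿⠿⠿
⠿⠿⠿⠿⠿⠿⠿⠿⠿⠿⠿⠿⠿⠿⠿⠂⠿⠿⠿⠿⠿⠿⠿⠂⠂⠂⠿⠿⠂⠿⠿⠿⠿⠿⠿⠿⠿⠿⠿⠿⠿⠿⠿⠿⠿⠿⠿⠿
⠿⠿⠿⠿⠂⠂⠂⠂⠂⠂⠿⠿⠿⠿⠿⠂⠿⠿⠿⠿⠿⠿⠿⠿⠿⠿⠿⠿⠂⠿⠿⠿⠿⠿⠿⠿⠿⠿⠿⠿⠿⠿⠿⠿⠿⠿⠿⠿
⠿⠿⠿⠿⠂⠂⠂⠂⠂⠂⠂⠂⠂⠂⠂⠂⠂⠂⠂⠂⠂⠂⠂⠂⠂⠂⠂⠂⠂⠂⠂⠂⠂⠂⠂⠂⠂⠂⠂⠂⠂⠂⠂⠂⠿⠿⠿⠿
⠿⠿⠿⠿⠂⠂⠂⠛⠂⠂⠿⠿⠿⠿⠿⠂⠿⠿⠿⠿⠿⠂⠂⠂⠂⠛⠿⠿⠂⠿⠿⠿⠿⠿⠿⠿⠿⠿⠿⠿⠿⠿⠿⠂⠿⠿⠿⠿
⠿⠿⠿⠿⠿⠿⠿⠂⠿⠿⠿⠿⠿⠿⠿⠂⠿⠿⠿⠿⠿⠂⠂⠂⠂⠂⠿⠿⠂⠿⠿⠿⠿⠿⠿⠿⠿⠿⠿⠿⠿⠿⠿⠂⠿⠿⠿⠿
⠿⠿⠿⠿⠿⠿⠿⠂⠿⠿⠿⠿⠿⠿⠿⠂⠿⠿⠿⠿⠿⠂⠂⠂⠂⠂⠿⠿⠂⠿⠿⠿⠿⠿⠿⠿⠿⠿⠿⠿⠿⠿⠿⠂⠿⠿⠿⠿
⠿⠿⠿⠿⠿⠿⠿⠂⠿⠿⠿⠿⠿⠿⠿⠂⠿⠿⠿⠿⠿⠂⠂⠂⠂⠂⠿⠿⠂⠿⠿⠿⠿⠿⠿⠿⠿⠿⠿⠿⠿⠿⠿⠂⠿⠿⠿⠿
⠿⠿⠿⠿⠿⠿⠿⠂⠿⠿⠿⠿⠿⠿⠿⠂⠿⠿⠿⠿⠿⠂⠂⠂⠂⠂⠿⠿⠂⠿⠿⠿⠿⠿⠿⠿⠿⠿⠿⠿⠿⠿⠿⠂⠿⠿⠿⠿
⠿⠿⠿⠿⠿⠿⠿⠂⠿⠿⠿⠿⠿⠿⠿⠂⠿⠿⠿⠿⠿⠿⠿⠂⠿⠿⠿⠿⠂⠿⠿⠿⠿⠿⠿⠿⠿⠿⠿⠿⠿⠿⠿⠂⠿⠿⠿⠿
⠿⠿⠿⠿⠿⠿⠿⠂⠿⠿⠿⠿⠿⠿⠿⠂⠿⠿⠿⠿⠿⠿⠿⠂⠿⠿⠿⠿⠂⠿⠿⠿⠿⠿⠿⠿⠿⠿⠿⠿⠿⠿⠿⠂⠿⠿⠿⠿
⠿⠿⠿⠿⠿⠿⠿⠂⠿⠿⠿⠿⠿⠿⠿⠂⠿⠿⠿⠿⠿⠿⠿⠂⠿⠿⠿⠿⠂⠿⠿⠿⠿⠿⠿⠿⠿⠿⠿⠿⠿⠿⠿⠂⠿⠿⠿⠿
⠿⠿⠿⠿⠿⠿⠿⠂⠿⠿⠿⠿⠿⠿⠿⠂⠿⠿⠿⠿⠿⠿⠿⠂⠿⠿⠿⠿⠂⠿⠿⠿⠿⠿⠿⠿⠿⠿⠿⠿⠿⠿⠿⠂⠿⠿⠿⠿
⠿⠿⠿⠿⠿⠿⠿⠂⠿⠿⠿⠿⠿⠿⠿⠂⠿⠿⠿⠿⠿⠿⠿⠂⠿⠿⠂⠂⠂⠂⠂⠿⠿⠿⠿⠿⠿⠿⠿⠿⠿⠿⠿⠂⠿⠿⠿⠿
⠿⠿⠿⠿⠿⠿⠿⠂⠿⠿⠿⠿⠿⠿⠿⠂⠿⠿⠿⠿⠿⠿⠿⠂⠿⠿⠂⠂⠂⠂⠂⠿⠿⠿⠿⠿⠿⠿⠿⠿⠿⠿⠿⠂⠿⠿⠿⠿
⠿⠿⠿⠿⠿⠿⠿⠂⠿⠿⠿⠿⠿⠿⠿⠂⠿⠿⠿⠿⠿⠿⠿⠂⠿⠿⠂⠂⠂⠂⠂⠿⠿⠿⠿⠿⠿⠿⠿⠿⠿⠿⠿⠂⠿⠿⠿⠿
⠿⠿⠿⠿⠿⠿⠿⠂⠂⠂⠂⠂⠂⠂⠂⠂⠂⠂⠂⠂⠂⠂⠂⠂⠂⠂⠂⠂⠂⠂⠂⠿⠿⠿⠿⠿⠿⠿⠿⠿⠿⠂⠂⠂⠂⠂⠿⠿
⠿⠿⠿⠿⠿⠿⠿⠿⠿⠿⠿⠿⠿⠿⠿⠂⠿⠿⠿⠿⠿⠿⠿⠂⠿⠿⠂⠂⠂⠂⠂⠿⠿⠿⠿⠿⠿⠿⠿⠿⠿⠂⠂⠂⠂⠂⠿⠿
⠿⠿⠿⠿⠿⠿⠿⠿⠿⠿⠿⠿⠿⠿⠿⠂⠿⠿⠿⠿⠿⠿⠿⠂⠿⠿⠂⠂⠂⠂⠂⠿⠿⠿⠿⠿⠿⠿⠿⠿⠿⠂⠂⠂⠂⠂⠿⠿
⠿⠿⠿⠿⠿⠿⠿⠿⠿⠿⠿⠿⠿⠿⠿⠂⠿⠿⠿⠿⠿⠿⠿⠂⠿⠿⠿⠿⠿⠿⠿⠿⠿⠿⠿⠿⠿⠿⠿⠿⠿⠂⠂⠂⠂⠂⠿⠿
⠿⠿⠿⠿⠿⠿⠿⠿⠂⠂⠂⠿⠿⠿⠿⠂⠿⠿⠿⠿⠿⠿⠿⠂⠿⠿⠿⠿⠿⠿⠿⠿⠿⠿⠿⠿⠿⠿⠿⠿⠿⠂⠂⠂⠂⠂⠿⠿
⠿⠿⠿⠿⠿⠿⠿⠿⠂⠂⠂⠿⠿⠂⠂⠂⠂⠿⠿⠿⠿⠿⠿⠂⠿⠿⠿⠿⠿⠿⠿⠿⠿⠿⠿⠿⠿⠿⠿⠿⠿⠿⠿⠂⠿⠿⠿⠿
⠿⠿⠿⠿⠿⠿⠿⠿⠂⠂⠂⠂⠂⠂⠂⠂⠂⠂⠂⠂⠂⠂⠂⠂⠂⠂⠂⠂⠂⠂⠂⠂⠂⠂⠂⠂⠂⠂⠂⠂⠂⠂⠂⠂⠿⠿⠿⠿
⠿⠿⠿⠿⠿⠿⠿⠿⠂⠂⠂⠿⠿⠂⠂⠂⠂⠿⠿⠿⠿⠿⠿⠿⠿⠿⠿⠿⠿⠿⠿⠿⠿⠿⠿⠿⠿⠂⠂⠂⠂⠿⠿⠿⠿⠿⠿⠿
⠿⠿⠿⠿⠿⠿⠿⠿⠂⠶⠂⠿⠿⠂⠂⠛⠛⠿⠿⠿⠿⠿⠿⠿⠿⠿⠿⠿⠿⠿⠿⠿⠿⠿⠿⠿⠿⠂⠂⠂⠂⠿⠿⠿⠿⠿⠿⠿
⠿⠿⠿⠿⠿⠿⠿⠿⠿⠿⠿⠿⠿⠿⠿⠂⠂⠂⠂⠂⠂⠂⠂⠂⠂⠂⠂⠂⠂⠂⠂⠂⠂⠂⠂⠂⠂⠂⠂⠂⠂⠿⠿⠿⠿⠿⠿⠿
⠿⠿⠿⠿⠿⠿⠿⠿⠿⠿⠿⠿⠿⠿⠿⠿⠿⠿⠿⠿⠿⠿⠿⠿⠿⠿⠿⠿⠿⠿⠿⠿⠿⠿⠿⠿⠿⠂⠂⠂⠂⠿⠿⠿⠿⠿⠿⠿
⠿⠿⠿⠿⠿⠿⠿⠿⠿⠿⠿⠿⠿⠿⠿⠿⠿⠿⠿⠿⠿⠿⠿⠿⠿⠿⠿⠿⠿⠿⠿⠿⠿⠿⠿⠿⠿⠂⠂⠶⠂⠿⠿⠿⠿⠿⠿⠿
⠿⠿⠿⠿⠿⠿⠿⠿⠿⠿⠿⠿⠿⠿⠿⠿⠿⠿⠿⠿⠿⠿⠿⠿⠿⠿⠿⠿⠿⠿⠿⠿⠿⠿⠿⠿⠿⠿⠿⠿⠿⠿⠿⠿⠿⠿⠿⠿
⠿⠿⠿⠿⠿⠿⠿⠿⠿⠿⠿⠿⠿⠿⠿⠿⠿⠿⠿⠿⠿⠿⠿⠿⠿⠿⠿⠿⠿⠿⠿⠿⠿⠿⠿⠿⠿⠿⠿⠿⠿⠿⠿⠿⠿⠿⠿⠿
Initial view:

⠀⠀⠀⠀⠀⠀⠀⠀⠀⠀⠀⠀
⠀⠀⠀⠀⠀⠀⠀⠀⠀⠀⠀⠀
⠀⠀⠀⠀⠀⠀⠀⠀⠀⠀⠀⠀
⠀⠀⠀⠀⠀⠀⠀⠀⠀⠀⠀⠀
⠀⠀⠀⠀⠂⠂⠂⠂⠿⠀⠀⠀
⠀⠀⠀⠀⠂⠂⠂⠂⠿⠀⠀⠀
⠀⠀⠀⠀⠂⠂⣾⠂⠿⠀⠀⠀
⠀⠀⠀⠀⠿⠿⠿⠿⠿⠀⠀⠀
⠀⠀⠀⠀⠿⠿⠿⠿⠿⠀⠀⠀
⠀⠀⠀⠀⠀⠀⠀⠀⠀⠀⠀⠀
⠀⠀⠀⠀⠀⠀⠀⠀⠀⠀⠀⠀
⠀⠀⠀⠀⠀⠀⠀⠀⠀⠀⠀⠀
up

⠀⠀⠀⠀⠀⠀⠀⠀⠀⠀⠀⠀
⠀⠀⠀⠀⠀⠀⠀⠀⠀⠀⠀⠀
⠀⠀⠀⠀⠀⠀⠀⠀⠀⠀⠀⠀
⠀⠀⠀⠀⠀⠀⠀⠀⠀⠀⠀⠀
⠀⠀⠀⠀⠂⠂⠂⠂⠿⠀⠀⠀
⠀⠀⠀⠀⠂⠂⠂⠂⠿⠀⠀⠀
⠀⠀⠀⠀⠂⠂⣾⠂⠿⠀⠀⠀
⠀⠀⠀⠀⠂⠂⠂⠂⠿⠀⠀⠀
⠀⠀⠀⠀⠿⠿⠿⠿⠿⠀⠀⠀
⠀⠀⠀⠀⠿⠿⠿⠿⠿⠀⠀⠀
⠀⠀⠀⠀⠀⠀⠀⠀⠀⠀⠀⠀
⠀⠀⠀⠀⠀⠀⠀⠀⠀⠀⠀⠀

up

⠀⠀⠀⠀⠀⠀⠀⠀⠀⠀⠀⠀
⠀⠀⠀⠀⠀⠀⠀⠀⠀⠀⠀⠀
⠀⠀⠀⠀⠀⠀⠀⠀⠀⠀⠀⠀
⠀⠀⠀⠀⠀⠀⠀⠀⠀⠀⠀⠀
⠀⠀⠀⠀⠂⠂⠂⠂⠿⠀⠀⠀
⠀⠀⠀⠀⠂⠂⠂⠂⠿⠀⠀⠀
⠀⠀⠀⠀⠂⠂⣾⠂⠿⠀⠀⠀
⠀⠀⠀⠀⠂⠂⠂⠂⠿⠀⠀⠀
⠀⠀⠀⠀⠂⠂⠂⠂⠿⠀⠀⠀
⠀⠀⠀⠀⠿⠿⠿⠿⠿⠀⠀⠀
⠀⠀⠀⠀⠿⠿⠿⠿⠿⠀⠀⠀
⠀⠀⠀⠀⠀⠀⠀⠀⠀⠀⠀⠀

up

⠀⠀⠀⠀⠀⠀⠀⠀⠀⠀⠀⠀
⠀⠀⠀⠀⠀⠀⠀⠀⠀⠀⠀⠀
⠀⠀⠀⠀⠀⠀⠀⠀⠀⠀⠀⠀
⠀⠀⠀⠀⠀⠀⠀⠀⠀⠀⠀⠀
⠀⠀⠀⠀⠂⠂⠂⠂⠿⠀⠀⠀
⠀⠀⠀⠀⠂⠂⠂⠂⠿⠀⠀⠀
⠀⠀⠀⠀⠂⠂⣾⠂⠿⠀⠀⠀
⠀⠀⠀⠀⠂⠂⠂⠂⠿⠀⠀⠀
⠀⠀⠀⠀⠂⠂⠂⠂⠿⠀⠀⠀
⠀⠀⠀⠀⠂⠂⠂⠂⠿⠀⠀⠀
⠀⠀⠀⠀⠿⠿⠿⠿⠿⠀⠀⠀
⠀⠀⠀⠀⠿⠿⠿⠿⠿⠀⠀⠀

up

⠀⠀⠀⠀⠀⠀⠀⠀⠀⠀⠀⠀
⠀⠀⠀⠀⠀⠀⠀⠀⠀⠀⠀⠀
⠀⠀⠀⠀⠀⠀⠀⠀⠀⠀⠀⠀
⠀⠀⠀⠀⠀⠀⠀⠀⠀⠀⠀⠀
⠀⠀⠀⠀⠿⠂⠿⠿⠿⠀⠀⠀
⠀⠀⠀⠀⠂⠂⠂⠂⠿⠀⠀⠀
⠀⠀⠀⠀⠂⠂⣾⠂⠿⠀⠀⠀
⠀⠀⠀⠀⠂⠂⠂⠂⠿⠀⠀⠀
⠀⠀⠀⠀⠂⠂⠂⠂⠿⠀⠀⠀
⠀⠀⠀⠀⠂⠂⠂⠂⠿⠀⠀⠀
⠀⠀⠀⠀⠂⠂⠂⠂⠿⠀⠀⠀
⠀⠀⠀⠀⠿⠿⠿⠿⠿⠀⠀⠀

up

⠀⠀⠀⠀⠀⠀⠀⠀⠀⠀⠀⠀
⠀⠀⠀⠀⠀⠀⠀⠀⠀⠀⠀⠀
⠀⠀⠀⠀⠀⠀⠀⠀⠀⠀⠀⠀
⠀⠀⠀⠀⠀⠀⠀⠀⠀⠀⠀⠀
⠀⠀⠀⠀⠿⠂⠿⠿⠿⠀⠀⠀
⠀⠀⠀⠀⠿⠂⠿⠿⠿⠀⠀⠀
⠀⠀⠀⠀⠂⠂⣾⠂⠿⠀⠀⠀
⠀⠀⠀⠀⠂⠂⠂⠂⠿⠀⠀⠀
⠀⠀⠀⠀⠂⠂⠂⠂⠿⠀⠀⠀
⠀⠀⠀⠀⠂⠂⠂⠂⠿⠀⠀⠀
⠀⠀⠀⠀⠂⠂⠂⠂⠿⠀⠀⠀
⠀⠀⠀⠀⠂⠂⠂⠂⠿⠀⠀⠀

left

⠀⠀⠀⠀⠀⠀⠀⠀⠀⠀⠀⠀
⠀⠀⠀⠀⠀⠀⠀⠀⠀⠀⠀⠀
⠀⠀⠀⠀⠀⠀⠀⠀⠀⠀⠀⠀
⠀⠀⠀⠀⠀⠀⠀⠀⠀⠀⠀⠀
⠀⠀⠀⠀⠿⠿⠂⠿⠿⠿⠀⠀
⠀⠀⠀⠀⠿⠿⠂⠿⠿⠿⠀⠀
⠀⠀⠀⠀⠂⠂⣾⠂⠂⠿⠀⠀
⠀⠀⠀⠀⠂⠂⠂⠂⠂⠿⠀⠀
⠀⠀⠀⠀⠂⠂⠂⠂⠂⠿⠀⠀
⠀⠀⠀⠀⠀⠂⠂⠂⠂⠿⠀⠀
⠀⠀⠀⠀⠀⠂⠂⠂⠂⠿⠀⠀
⠀⠀⠀⠀⠀⠂⠂⠂⠂⠿⠀⠀

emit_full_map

⠿⠿⠂⠿⠿⠿
⠿⠿⠂⠿⠿⠿
⠂⠂⣾⠂⠂⠿
⠂⠂⠂⠂⠂⠿
⠂⠂⠂⠂⠂⠿
⠀⠂⠂⠂⠂⠿
⠀⠂⠂⠂⠂⠿
⠀⠂⠂⠂⠂⠿
⠀⠿⠿⠿⠿⠿
⠀⠿⠿⠿⠿⠿

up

⠀⠀⠀⠀⠀⠀⠀⠀⠀⠀⠀⠀
⠀⠀⠀⠀⠀⠀⠀⠀⠀⠀⠀⠀
⠀⠀⠀⠀⠀⠀⠀⠀⠀⠀⠀⠀
⠀⠀⠀⠀⠀⠀⠀⠀⠀⠀⠀⠀
⠀⠀⠀⠀⠿⠿⠂⠿⠿⠀⠀⠀
⠀⠀⠀⠀⠿⠿⠂⠿⠿⠿⠀⠀
⠀⠀⠀⠀⠿⠿⣾⠿⠿⠿⠀⠀
⠀⠀⠀⠀⠂⠂⠂⠂⠂⠿⠀⠀
⠀⠀⠀⠀⠂⠂⠂⠂⠂⠿⠀⠀
⠀⠀⠀⠀⠂⠂⠂⠂⠂⠿⠀⠀
⠀⠀⠀⠀⠀⠂⠂⠂⠂⠿⠀⠀
⠀⠀⠀⠀⠀⠂⠂⠂⠂⠿⠀⠀

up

⠀⠀⠀⠀⠀⠀⠀⠀⠀⠀⠀⠀
⠀⠀⠀⠀⠀⠀⠀⠀⠀⠀⠀⠀
⠀⠀⠀⠀⠀⠀⠀⠀⠀⠀⠀⠀
⠀⠀⠀⠀⠀⠀⠀⠀⠀⠀⠀⠀
⠀⠀⠀⠀⠿⠿⠂⠿⠿⠀⠀⠀
⠀⠀⠀⠀⠿⠿⠂⠿⠿⠀⠀⠀
⠀⠀⠀⠀⠿⠿⣾⠿⠿⠿⠀⠀
⠀⠀⠀⠀⠿⠿⠂⠿⠿⠿⠀⠀
⠀⠀⠀⠀⠂⠂⠂⠂⠂⠿⠀⠀
⠀⠀⠀⠀⠂⠂⠂⠂⠂⠿⠀⠀
⠀⠀⠀⠀⠂⠂⠂⠂⠂⠿⠀⠀
⠀⠀⠀⠀⠀⠂⠂⠂⠂⠿⠀⠀

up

⠀⠀⠀⠀⠀⠀⠀⠀⠀⠀⠀⠀
⠀⠀⠀⠀⠀⠀⠀⠀⠀⠀⠀⠀
⠀⠀⠀⠀⠀⠀⠀⠀⠀⠀⠀⠀
⠀⠀⠀⠀⠀⠀⠀⠀⠀⠀⠀⠀
⠀⠀⠀⠀⠿⠿⠂⠿⠿⠀⠀⠀
⠀⠀⠀⠀⠿⠿⠂⠿⠿⠀⠀⠀
⠀⠀⠀⠀⠿⠿⣾⠿⠿⠀⠀⠀
⠀⠀⠀⠀⠿⠿⠂⠿⠿⠿⠀⠀
⠀⠀⠀⠀⠿⠿⠂⠿⠿⠿⠀⠀
⠀⠀⠀⠀⠂⠂⠂⠂⠂⠿⠀⠀
⠀⠀⠀⠀⠂⠂⠂⠂⠂⠿⠀⠀
⠀⠀⠀⠀⠂⠂⠂⠂⠂⠿⠀⠀

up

⠀⠀⠀⠀⠀⠀⠀⠀⠀⠀⠀⠀
⠀⠀⠀⠀⠀⠀⠀⠀⠀⠀⠀⠀
⠀⠀⠀⠀⠀⠀⠀⠀⠀⠀⠀⠀
⠀⠀⠀⠀⠀⠀⠀⠀⠀⠀⠀⠀
⠀⠀⠀⠀⠿⠿⠂⠿⠿⠀⠀⠀
⠀⠀⠀⠀⠿⠿⠂⠿⠿⠀⠀⠀
⠀⠀⠀⠀⠿⠿⣾⠿⠿⠀⠀⠀
⠀⠀⠀⠀⠿⠿⠂⠿⠿⠀⠀⠀
⠀⠀⠀⠀⠿⠿⠂⠿⠿⠿⠀⠀
⠀⠀⠀⠀⠿⠿⠂⠿⠿⠿⠀⠀
⠀⠀⠀⠀⠂⠂⠂⠂⠂⠿⠀⠀
⠀⠀⠀⠀⠂⠂⠂⠂⠂⠿⠀⠀

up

⠀⠀⠀⠀⠀⠀⠀⠀⠀⠀⠀⠀
⠀⠀⠀⠀⠀⠀⠀⠀⠀⠀⠀⠀
⠀⠀⠀⠀⠀⠀⠀⠀⠀⠀⠀⠀
⠀⠀⠀⠀⠀⠀⠀⠀⠀⠀⠀⠀
⠀⠀⠀⠀⠿⠿⠂⠿⠿⠀⠀⠀
⠀⠀⠀⠀⠿⠿⠂⠿⠿⠀⠀⠀
⠀⠀⠀⠀⠿⠿⣾⠿⠿⠀⠀⠀
⠀⠀⠀⠀⠿⠿⠂⠿⠿⠀⠀⠀
⠀⠀⠀⠀⠿⠿⠂⠿⠿⠀⠀⠀
⠀⠀⠀⠀⠿⠿⠂⠿⠿⠿⠀⠀
⠀⠀⠀⠀⠿⠿⠂⠿⠿⠿⠀⠀
⠀⠀⠀⠀⠂⠂⠂⠂⠂⠿⠀⠀

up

⠀⠀⠀⠀⠀⠀⠀⠀⠀⠀⠀⠀
⠀⠀⠀⠀⠀⠀⠀⠀⠀⠀⠀⠀
⠀⠀⠀⠀⠀⠀⠀⠀⠀⠀⠀⠀
⠀⠀⠀⠀⠀⠀⠀⠀⠀⠀⠀⠀
⠀⠀⠀⠀⠿⠿⠂⠿⠿⠀⠀⠀
⠀⠀⠀⠀⠿⠿⠂⠿⠿⠀⠀⠀
⠀⠀⠀⠀⠿⠿⣾⠿⠿⠀⠀⠀
⠀⠀⠀⠀⠿⠿⠂⠿⠿⠀⠀⠀
⠀⠀⠀⠀⠿⠿⠂⠿⠿⠀⠀⠀
⠀⠀⠀⠀⠿⠿⠂⠿⠿⠀⠀⠀
⠀⠀⠀⠀⠿⠿⠂⠿⠿⠿⠀⠀
⠀⠀⠀⠀⠿⠿⠂⠿⠿⠿⠀⠀

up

⠀⠀⠀⠀⠀⠀⠀⠀⠀⠀⠀⠀
⠀⠀⠀⠀⠀⠀⠀⠀⠀⠀⠀⠀
⠀⠀⠀⠀⠀⠀⠀⠀⠀⠀⠀⠀
⠀⠀⠀⠀⠀⠀⠀⠀⠀⠀⠀⠀
⠀⠀⠀⠀⠿⠿⠂⠿⠿⠀⠀⠀
⠀⠀⠀⠀⠿⠿⠂⠿⠿⠀⠀⠀
⠀⠀⠀⠀⠿⠿⣾⠿⠿⠀⠀⠀
⠀⠀⠀⠀⠿⠿⠂⠿⠿⠀⠀⠀
⠀⠀⠀⠀⠿⠿⠂⠿⠿⠀⠀⠀
⠀⠀⠀⠀⠿⠿⠂⠿⠿⠀⠀⠀
⠀⠀⠀⠀⠿⠿⠂⠿⠿⠀⠀⠀
⠀⠀⠀⠀⠿⠿⠂⠿⠿⠿⠀⠀

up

⠀⠀⠀⠀⠀⠀⠀⠀⠀⠀⠀⠀
⠀⠀⠀⠀⠀⠀⠀⠀⠀⠀⠀⠀
⠀⠀⠀⠀⠀⠀⠀⠀⠀⠀⠀⠀
⠀⠀⠀⠀⠀⠀⠀⠀⠀⠀⠀⠀
⠀⠀⠀⠀⠂⠂⠂⠂⠂⠀⠀⠀
⠀⠀⠀⠀⠿⠿⠂⠿⠿⠀⠀⠀
⠀⠀⠀⠀⠿⠿⣾⠿⠿⠀⠀⠀
⠀⠀⠀⠀⠿⠿⠂⠿⠿⠀⠀⠀
⠀⠀⠀⠀⠿⠿⠂⠿⠿⠀⠀⠀
⠀⠀⠀⠀⠿⠿⠂⠿⠿⠀⠀⠀
⠀⠀⠀⠀⠿⠿⠂⠿⠿⠀⠀⠀
⠀⠀⠀⠀⠿⠿⠂⠿⠿⠀⠀⠀

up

⠀⠀⠀⠀⠀⠀⠀⠀⠀⠀⠀⠀
⠀⠀⠀⠀⠀⠀⠀⠀⠀⠀⠀⠀
⠀⠀⠀⠀⠀⠀⠀⠀⠀⠀⠀⠀
⠀⠀⠀⠀⠀⠀⠀⠀⠀⠀⠀⠀
⠀⠀⠀⠀⠿⠿⠂⠿⠿⠀⠀⠀
⠀⠀⠀⠀⠂⠂⠂⠂⠂⠀⠀⠀
⠀⠀⠀⠀⠿⠿⣾⠿⠿⠀⠀⠀
⠀⠀⠀⠀⠿⠿⠂⠿⠿⠀⠀⠀
⠀⠀⠀⠀⠿⠿⠂⠿⠿⠀⠀⠀
⠀⠀⠀⠀⠿⠿⠂⠿⠿⠀⠀⠀
⠀⠀⠀⠀⠿⠿⠂⠿⠿⠀⠀⠀
⠀⠀⠀⠀⠿⠿⠂⠿⠿⠀⠀⠀

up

⠀⠀⠀⠀⠀⠀⠀⠀⠀⠀⠀⠀
⠀⠀⠀⠀⠀⠀⠀⠀⠀⠀⠀⠀
⠀⠀⠀⠀⠀⠀⠀⠀⠀⠀⠀⠀
⠀⠀⠀⠀⠀⠀⠀⠀⠀⠀⠀⠀
⠀⠀⠀⠀⠿⠿⠂⠿⠿⠀⠀⠀
⠀⠀⠀⠀⠿⠿⠂⠿⠿⠀⠀⠀
⠀⠀⠀⠀⠂⠂⣾⠂⠂⠀⠀⠀
⠀⠀⠀⠀⠿⠿⠂⠿⠿⠀⠀⠀
⠀⠀⠀⠀⠿⠿⠂⠿⠿⠀⠀⠀
⠀⠀⠀⠀⠿⠿⠂⠿⠿⠀⠀⠀
⠀⠀⠀⠀⠿⠿⠂⠿⠿⠀⠀⠀
⠀⠀⠀⠀⠿⠿⠂⠿⠿⠀⠀⠀

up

⠀⠀⠀⠀⠀⠀⠀⠀⠀⠀⠀⠀
⠀⠀⠀⠀⠀⠀⠀⠀⠀⠀⠀⠀
⠀⠀⠀⠀⠀⠀⠀⠀⠀⠀⠀⠀
⠀⠀⠀⠀⠀⠀⠀⠀⠀⠀⠀⠀
⠀⠀⠀⠀⠿⠿⠂⠿⠿⠀⠀⠀
⠀⠀⠀⠀⠿⠿⠂⠿⠿⠀⠀⠀
⠀⠀⠀⠀⠿⠿⣾⠿⠿⠀⠀⠀
⠀⠀⠀⠀⠂⠂⠂⠂⠂⠀⠀⠀
⠀⠀⠀⠀⠿⠿⠂⠿⠿⠀⠀⠀
⠀⠀⠀⠀⠿⠿⠂⠿⠿⠀⠀⠀
⠀⠀⠀⠀⠿⠿⠂⠿⠿⠀⠀⠀
⠀⠀⠀⠀⠿⠿⠂⠿⠿⠀⠀⠀

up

⠀⠀⠀⠀⠀⠀⠀⠀⠀⠀⠀⠀
⠀⠀⠀⠀⠀⠀⠀⠀⠀⠀⠀⠀
⠀⠀⠀⠀⠀⠀⠀⠀⠀⠀⠀⠀
⠀⠀⠀⠀⠀⠀⠀⠀⠀⠀⠀⠀
⠀⠀⠀⠀⠂⠂⠂⠿⠿⠀⠀⠀
⠀⠀⠀⠀⠿⠿⠂⠿⠿⠀⠀⠀
⠀⠀⠀⠀⠿⠿⣾⠿⠿⠀⠀⠀
⠀⠀⠀⠀⠿⠿⠂⠿⠿⠀⠀⠀
⠀⠀⠀⠀⠂⠂⠂⠂⠂⠀⠀⠀
⠀⠀⠀⠀⠿⠿⠂⠿⠿⠀⠀⠀
⠀⠀⠀⠀⠿⠿⠂⠿⠿⠀⠀⠀
⠀⠀⠀⠀⠿⠿⠂⠿⠿⠀⠀⠀

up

⠀⠀⠀⠀⠀⠀⠀⠀⠀⠀⠀⠀
⠀⠀⠀⠀⠀⠀⠀⠀⠀⠀⠀⠀
⠀⠀⠀⠀⠀⠀⠀⠀⠀⠀⠀⠀
⠀⠀⠀⠀⠀⠀⠀⠀⠀⠀⠀⠀
⠀⠀⠀⠀⠿⠿⠿⠿⠿⠀⠀⠀
⠀⠀⠀⠀⠂⠂⠂⠿⠿⠀⠀⠀
⠀⠀⠀⠀⠿⠿⣾⠿⠿⠀⠀⠀
⠀⠀⠀⠀⠿⠿⠂⠿⠿⠀⠀⠀
⠀⠀⠀⠀⠿⠿⠂⠿⠿⠀⠀⠀
⠀⠀⠀⠀⠂⠂⠂⠂⠂⠀⠀⠀
⠀⠀⠀⠀⠿⠿⠂⠿⠿⠀⠀⠀
⠀⠀⠀⠀⠿⠿⠂⠿⠿⠀⠀⠀

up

⠀⠀⠀⠀⠀⠀⠀⠀⠀⠀⠀⠀
⠀⠀⠀⠀⠀⠀⠀⠀⠀⠀⠀⠀
⠀⠀⠀⠀⠀⠀⠀⠀⠀⠀⠀⠀
⠀⠀⠀⠀⠀⠀⠀⠀⠀⠀⠀⠀
⠀⠀⠀⠀⠿⠿⠿⠿⠿⠀⠀⠀
⠀⠀⠀⠀⠿⠿⠿⠿⠿⠀⠀⠀
⠀⠀⠀⠀⠂⠂⣾⠿⠿⠀⠀⠀
⠀⠀⠀⠀⠿⠿⠂⠿⠿⠀⠀⠀
⠀⠀⠀⠀⠿⠿⠂⠿⠿⠀⠀⠀
⠀⠀⠀⠀⠿⠿⠂⠿⠿⠀⠀⠀
⠀⠀⠀⠀⠂⠂⠂⠂⠂⠀⠀⠀
⠀⠀⠀⠀⠿⠿⠂⠿⠿⠀⠀⠀

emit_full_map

⠿⠿⠿⠿⠿⠀
⠿⠿⠿⠿⠿⠀
⠂⠂⣾⠿⠿⠀
⠿⠿⠂⠿⠿⠀
⠿⠿⠂⠿⠿⠀
⠿⠿⠂⠿⠿⠀
⠂⠂⠂⠂⠂⠀
⠿⠿⠂⠿⠿⠀
⠿⠿⠂⠿⠿⠀
⠿⠿⠂⠿⠿⠀
⠿⠿⠂⠿⠿⠀
⠿⠿⠂⠿⠿⠀
⠿⠿⠂⠿⠿⠀
⠿⠿⠂⠿⠿⠀
⠿⠿⠂⠿⠿⠿
⠿⠿⠂⠿⠿⠿
⠂⠂⠂⠂⠂⠿
⠂⠂⠂⠂⠂⠿
⠂⠂⠂⠂⠂⠿
⠀⠂⠂⠂⠂⠿
⠀⠂⠂⠂⠂⠿
⠀⠂⠂⠂⠂⠿
⠀⠿⠿⠿⠿⠿
⠀⠿⠿⠿⠿⠿


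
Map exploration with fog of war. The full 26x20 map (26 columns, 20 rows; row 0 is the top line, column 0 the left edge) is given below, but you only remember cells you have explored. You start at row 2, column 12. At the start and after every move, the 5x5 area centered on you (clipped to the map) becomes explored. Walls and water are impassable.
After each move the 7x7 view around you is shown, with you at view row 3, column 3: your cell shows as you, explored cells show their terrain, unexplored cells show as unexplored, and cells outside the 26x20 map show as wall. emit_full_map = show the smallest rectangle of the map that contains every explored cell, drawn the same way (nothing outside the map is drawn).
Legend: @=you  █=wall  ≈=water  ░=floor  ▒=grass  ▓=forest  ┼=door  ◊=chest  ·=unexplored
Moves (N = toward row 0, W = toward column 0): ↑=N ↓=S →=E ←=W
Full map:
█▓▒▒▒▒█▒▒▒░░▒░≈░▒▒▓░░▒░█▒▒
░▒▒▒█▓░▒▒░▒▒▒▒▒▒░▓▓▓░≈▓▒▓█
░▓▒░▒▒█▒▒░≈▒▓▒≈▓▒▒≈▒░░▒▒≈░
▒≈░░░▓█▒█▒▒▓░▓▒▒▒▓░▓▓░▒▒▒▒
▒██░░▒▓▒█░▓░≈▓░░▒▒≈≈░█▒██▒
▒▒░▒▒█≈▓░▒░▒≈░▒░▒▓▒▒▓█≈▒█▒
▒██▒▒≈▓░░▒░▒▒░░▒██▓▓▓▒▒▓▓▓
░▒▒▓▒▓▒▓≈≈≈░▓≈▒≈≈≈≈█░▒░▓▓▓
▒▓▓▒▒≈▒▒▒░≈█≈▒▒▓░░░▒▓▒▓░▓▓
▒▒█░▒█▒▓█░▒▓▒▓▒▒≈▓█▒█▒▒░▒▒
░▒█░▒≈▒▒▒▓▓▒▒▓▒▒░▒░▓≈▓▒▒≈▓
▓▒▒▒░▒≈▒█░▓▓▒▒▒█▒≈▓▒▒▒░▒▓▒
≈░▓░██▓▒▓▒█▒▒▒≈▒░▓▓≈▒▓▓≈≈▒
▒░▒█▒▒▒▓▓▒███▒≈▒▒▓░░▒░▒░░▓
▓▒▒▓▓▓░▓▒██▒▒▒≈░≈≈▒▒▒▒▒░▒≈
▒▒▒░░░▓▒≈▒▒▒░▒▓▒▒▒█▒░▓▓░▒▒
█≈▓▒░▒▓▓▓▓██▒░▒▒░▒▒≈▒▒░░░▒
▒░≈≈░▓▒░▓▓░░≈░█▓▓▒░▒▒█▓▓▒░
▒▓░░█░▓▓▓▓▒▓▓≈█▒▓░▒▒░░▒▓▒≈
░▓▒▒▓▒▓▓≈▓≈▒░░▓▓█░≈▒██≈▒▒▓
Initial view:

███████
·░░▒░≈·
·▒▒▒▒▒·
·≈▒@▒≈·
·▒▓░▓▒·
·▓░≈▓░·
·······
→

███████
░░▒░≈░·
▒▒▒▒▒▒·
≈▒▓@≈▓·
▒▓░▓▒▒·
▓░≈▓░░·
·······

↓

░░▒░≈░·
▒▒▒▒▒▒·
≈▒▓▒≈▓·
▒▓░@▒▒·
▓░≈▓░░·
·▒≈░▒░·
·······

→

░▒░≈░··
▒▒▒▒▒░·
▒▓▒≈▓▒·
▓░▓@▒▒·
░≈▓░░▒·
▒≈░▒░▒·
·······

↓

▒▒▒▒▒░·
▒▓▒≈▓▒·
▓░▓▒▒▒·
░≈▓@░▒·
▒≈░▒░▒·
·▒░░▒█·
·······

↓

▒▓▒≈▓▒·
▓░▓▒▒▒·
░≈▓░░▒·
▒≈░@░▒·
·▒░░▒█·
·▓≈▒≈≈·
·······

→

▓▒≈▓▒··
░▓▒▒▒▓·
≈▓░░▒▒·
≈░▒@▒▓·
▒░░▒██·
▓≈▒≈≈≈·
·······

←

▒▓▒≈▓▒·
▓░▓▒▒▒▓
░≈▓░░▒▒
▒≈░@░▒▓
·▒░░▒██
·▓≈▒≈≈≈
·······

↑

▒▒▒▒▒░·
▒▓▒≈▓▒·
▓░▓▒▒▒▓
░≈▓@░▒▒
▒≈░▒░▒▓
·▒░░▒██
·▓≈▒≈≈≈

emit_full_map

░░▒░≈░··
▒▒▒▒▒▒░·
≈▒▓▒≈▓▒·
▒▓░▓▒▒▒▓
▓░≈▓@░▒▒
·▒≈░▒░▒▓
··▒░░▒██
··▓≈▒≈≈≈

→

▒▒▒▒░··
▓▒≈▓▒▒·
░▓▒▒▒▓·
≈▓░@▒▒·
≈░▒░▒▓·
▒░░▒██·
▓≈▒≈≈≈·

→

▒▒▒░···
▒≈▓▒▒≈·
▓▒▒▒▓░·
▓░░@▒≈·
░▒░▒▓▒·
░░▒██▓·
≈▒≈≈≈··

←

▒▒▒▒░··
▓▒≈▓▒▒≈
░▓▒▒▒▓░
≈▓░@▒▒≈
≈░▒░▒▓▒
▒░░▒██▓
▓≈▒≈≈≈·

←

▒▒▒▒▒░·
▒▓▒≈▓▒▒
▓░▓▒▒▒▓
░≈▓@░▒▒
▒≈░▒░▒▓
·▒░░▒██
·▓≈▒≈≈≈

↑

░▒░≈░··
▒▒▒▒▒░·
▒▓▒≈▓▒▒
▓░▓@▒▒▓
░≈▓░░▒▒
▒≈░▒░▒▓
·▒░░▒██

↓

▒▒▒▒▒░·
▒▓▒≈▓▒▒
▓░▓▒▒▒▓
░≈▓@░▒▒
▒≈░▒░▒▓
·▒░░▒██
·▓≈▒≈≈≈

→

▒▒▒▒░··
▓▒≈▓▒▒≈
░▓▒▒▒▓░
≈▓░@▒▒≈
≈░▒░▒▓▒
▒░░▒██▓
▓≈▒≈≈≈·

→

▒▒▒░···
▒≈▓▒▒≈·
▓▒▒▒▓░·
▓░░@▒≈·
░▒░▒▓▒·
░░▒██▓·
≈▒≈≈≈··

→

▒▒░····
≈▓▒▒≈▒·
▒▒▒▓░▓·
░░▒@≈≈·
▒░▒▓▒▒·
░▒██▓▓·
▒≈≈≈···

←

▒▒▒░···
▒≈▓▒▒≈▒
▓▒▒▒▓░▓
▓░░@▒≈≈
░▒░▒▓▒▒
░░▒██▓▓
≈▒≈≈≈··


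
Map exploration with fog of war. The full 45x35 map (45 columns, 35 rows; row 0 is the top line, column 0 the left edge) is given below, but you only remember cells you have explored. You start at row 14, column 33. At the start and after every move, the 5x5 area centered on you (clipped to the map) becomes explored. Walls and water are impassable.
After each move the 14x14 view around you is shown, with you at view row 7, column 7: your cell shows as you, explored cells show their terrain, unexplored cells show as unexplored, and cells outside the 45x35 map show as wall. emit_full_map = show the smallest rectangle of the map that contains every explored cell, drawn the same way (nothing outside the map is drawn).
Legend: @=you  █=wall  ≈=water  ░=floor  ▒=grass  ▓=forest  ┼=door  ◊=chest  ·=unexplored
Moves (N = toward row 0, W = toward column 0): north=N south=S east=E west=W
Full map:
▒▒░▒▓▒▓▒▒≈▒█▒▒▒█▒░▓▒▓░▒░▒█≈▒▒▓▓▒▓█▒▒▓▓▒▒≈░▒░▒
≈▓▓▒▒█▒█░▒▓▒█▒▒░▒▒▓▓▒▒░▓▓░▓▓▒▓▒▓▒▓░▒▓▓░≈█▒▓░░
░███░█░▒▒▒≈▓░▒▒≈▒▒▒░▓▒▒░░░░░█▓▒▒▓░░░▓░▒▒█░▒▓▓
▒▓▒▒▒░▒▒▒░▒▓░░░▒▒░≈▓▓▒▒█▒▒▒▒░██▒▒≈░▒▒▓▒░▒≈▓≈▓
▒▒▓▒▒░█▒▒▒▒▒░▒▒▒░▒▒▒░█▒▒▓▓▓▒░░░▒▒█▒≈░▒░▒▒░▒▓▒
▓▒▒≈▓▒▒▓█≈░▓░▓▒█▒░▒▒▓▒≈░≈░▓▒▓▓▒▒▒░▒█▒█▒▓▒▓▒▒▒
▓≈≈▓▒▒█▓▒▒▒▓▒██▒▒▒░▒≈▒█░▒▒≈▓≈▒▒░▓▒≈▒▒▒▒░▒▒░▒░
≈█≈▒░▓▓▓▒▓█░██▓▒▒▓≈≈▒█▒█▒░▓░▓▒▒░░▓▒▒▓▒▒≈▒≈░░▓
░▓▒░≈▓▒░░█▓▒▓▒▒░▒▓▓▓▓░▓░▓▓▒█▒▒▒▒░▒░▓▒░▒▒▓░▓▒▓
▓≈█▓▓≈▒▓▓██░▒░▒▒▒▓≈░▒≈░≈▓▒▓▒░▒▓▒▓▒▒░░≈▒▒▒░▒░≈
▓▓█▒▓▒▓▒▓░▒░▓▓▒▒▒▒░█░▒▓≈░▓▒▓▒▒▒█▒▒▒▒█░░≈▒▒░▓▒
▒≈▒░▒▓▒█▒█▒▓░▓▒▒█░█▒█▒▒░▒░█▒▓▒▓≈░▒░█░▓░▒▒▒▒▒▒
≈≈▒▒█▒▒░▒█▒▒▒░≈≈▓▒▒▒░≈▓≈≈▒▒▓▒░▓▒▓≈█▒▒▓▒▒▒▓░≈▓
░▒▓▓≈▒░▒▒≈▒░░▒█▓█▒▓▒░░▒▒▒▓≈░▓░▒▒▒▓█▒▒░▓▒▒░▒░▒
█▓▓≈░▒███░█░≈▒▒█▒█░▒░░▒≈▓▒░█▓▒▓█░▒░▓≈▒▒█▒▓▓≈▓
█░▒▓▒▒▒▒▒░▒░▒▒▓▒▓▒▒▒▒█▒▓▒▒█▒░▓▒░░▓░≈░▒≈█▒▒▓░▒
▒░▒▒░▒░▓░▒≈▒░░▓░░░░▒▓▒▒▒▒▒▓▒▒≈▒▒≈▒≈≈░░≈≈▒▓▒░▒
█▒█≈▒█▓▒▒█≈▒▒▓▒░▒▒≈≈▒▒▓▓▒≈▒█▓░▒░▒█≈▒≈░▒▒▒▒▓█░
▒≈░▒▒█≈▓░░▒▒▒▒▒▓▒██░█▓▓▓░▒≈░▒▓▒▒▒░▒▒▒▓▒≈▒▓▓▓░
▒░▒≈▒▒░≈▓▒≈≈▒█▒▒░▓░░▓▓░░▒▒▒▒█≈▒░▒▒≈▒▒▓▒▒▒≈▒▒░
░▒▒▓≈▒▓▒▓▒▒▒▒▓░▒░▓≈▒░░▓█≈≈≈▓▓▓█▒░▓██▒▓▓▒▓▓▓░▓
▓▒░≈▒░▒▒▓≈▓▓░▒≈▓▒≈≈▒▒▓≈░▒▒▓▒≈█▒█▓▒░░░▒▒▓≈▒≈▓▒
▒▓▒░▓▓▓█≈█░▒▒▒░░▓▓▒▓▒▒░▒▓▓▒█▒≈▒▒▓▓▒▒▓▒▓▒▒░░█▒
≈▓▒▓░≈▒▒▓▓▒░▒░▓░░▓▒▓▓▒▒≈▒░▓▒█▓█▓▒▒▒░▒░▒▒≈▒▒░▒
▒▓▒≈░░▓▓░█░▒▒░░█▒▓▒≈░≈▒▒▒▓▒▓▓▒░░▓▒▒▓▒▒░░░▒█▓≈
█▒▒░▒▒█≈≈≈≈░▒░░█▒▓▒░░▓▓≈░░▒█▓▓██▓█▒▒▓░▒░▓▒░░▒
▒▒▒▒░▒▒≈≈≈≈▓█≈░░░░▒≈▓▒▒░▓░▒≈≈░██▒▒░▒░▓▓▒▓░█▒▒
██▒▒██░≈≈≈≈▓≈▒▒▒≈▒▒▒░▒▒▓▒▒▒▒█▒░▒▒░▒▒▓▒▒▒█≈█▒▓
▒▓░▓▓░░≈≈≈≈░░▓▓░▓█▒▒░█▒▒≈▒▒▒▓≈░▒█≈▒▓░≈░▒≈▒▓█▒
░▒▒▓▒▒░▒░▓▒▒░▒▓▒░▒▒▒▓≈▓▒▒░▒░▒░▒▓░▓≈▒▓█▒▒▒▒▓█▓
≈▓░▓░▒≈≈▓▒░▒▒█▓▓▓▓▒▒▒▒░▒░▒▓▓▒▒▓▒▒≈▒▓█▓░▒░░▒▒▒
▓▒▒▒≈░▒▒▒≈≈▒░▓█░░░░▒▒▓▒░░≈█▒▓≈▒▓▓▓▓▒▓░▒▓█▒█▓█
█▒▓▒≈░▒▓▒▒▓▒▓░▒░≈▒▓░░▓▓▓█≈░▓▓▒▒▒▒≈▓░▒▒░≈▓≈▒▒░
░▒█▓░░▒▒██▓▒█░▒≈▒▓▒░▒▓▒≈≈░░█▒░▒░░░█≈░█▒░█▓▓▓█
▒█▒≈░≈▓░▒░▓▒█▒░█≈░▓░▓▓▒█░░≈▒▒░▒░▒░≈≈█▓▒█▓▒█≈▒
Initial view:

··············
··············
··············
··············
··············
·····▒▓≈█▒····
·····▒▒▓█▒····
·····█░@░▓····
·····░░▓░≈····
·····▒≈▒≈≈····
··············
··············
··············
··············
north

··············
··············
··············
··············
··············
·····≈░▒░█····
·····▒▓≈█▒····
·····▒▒@█▒····
·····█░▒░▓····
·····░░▓░≈····
·····▒≈▒≈≈····
··············
··············
··············

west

··············
··············
··············
··············
··············
·····▓≈░▒░█···
·····▓▒▓≈█▒···
·····▒▒@▓█▒···
·····▓█░▒░▓···
·····▒░░▓░≈···
······▒≈▒≈≈···
··············
··············
··············

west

··············
··············
··············
··············
··············
·····▒▓≈░▒░█··
·····░▓▒▓≈█▒··
·····░▒@▒▓█▒··
·····▒▓█░▒░▓··
·····▓▒░░▓░≈··
·······▒≈▒≈≈··
··············
··············
··············

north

··············
··············
··············
··············
··············
·····▒▒█▒▒····
·····▒▓≈░▒░█··
·····░▓@▓≈█▒··
·····░▒▒▒▓█▒··
·····▒▓█░▒░▓··
·····▓▒░░▓░≈··
·······▒≈▒≈≈··
··············
··············

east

··············
··············
··············
··············
··············
····▒▒█▒▒▒····
····▒▓≈░▒░█···
····░▓▒@≈█▒···
····░▒▒▒▓█▒···
····▒▓█░▒░▓···
····▓▒░░▓░≈···
······▒≈▒≈≈···
··············
··············

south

··············
··············
··············
··············
····▒▒█▒▒▒····
····▒▓≈░▒░█···
····░▓▒▓≈█▒···
····░▒▒@▓█▒···
····▒▓█░▒░▓···
····▓▒░░▓░≈···
······▒≈▒≈≈···
··············
··············
··············

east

··············
··············
··············
··············
···▒▒█▒▒▒·····
···▒▓≈░▒░█····
···░▓▒▓≈█▒····
···░▒▒▒@█▒····
···▒▓█░▒░▓····
···▓▒░░▓░≈····
·····▒≈▒≈≈····
··············
··············
··············

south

··············
··············
··············
···▒▒█▒▒▒·····
···▒▓≈░▒░█····
···░▓▒▓≈█▒····
···░▒▒▒▓█▒····
···▒▓█░@░▓····
···▓▒░░▓░≈····
·····▒≈▒≈≈····
··············
··············
··············
··············

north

··············
··············
··············
··············
···▒▒█▒▒▒·····
···▒▓≈░▒░█····
···░▓▒▓≈█▒····
···░▒▒▒@█▒····
···▒▓█░▒░▓····
···▓▒░░▓░≈····
·····▒≈▒≈≈····
··············
··············
··············

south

··············
··············
··············
···▒▒█▒▒▒·····
···▒▓≈░▒░█····
···░▓▒▓≈█▒····
···░▒▒▒▓█▒····
···▒▓█░@░▓····
···▓▒░░▓░≈····
·····▒≈▒≈≈····
··············
··············
··············
··············

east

··············
··············
··············
··▒▒█▒▒▒······
··▒▓≈░▒░█·····
··░▓▒▓≈█▒▒····
··░▒▒▒▓█▒▒····
··▒▓█░▒@▓≈····
··▓▒░░▓░≈░····
····▒≈▒≈≈░····
··············
··············
··············
··············

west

··············
··············
··············
···▒▒█▒▒▒·····
···▒▓≈░▒░█····
···░▓▒▓≈█▒▒···
···░▒▒▒▓█▒▒···
···▒▓█░@░▓≈···
···▓▒░░▓░≈░···
·····▒≈▒≈≈░···
··············
··············
··············
··············

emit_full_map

▒▒█▒▒▒··
▒▓≈░▒░█·
░▓▒▓≈█▒▒
░▒▒▒▓█▒▒
▒▓█░@░▓≈
▓▒░░▓░≈░
··▒≈▒≈≈░

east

··············
··············
··············
··▒▒█▒▒▒······
··▒▓≈░▒░█·····
··░▓▒▓≈█▒▒····
··░▒▒▒▓█▒▒····
··▒▓█░▒@▓≈····
··▓▒░░▓░≈░····
····▒≈▒≈≈░····
··············
··············
··············
··············

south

··············
··············
··▒▒█▒▒▒······
··▒▓≈░▒░█·····
··░▓▒▓≈█▒▒····
··░▒▒▒▓█▒▒····
··▒▓█░▒░▓≈····
··▓▒░░▓@≈░····
····▒≈▒≈≈░····
·····▒█≈▒≈····
··············
··············
··············
··············

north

··············
··············
··············
··▒▒█▒▒▒······
··▒▓≈░▒░█·····
··░▓▒▓≈█▒▒····
··░▒▒▒▓█▒▒····
··▒▓█░▒@▓≈····
··▓▒░░▓░≈░····
····▒≈▒≈≈░····
·····▒█≈▒≈····
··············
··············
··············

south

··············
··············
··▒▒█▒▒▒······
··▒▓≈░▒░█·····
··░▓▒▓≈█▒▒····
··░▒▒▒▓█▒▒····
··▒▓█░▒░▓≈····
··▓▒░░▓@≈░····
····▒≈▒≈≈░····
·····▒█≈▒≈····
··············
··············
··············
··············

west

··············
··············
···▒▒█▒▒▒·····
···▒▓≈░▒░█····
···░▓▒▓≈█▒▒···
···░▒▒▒▓█▒▒···
···▒▓█░▒░▓≈···
···▓▒░░@░≈░···
·····▒≈▒≈≈░···
·····░▒█≈▒≈···
··············
··············
··············
··············

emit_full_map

▒▒█▒▒▒··
▒▓≈░▒░█·
░▓▒▓≈█▒▒
░▒▒▒▓█▒▒
▒▓█░▒░▓≈
▓▒░░@░≈░
··▒≈▒≈≈░
··░▒█≈▒≈


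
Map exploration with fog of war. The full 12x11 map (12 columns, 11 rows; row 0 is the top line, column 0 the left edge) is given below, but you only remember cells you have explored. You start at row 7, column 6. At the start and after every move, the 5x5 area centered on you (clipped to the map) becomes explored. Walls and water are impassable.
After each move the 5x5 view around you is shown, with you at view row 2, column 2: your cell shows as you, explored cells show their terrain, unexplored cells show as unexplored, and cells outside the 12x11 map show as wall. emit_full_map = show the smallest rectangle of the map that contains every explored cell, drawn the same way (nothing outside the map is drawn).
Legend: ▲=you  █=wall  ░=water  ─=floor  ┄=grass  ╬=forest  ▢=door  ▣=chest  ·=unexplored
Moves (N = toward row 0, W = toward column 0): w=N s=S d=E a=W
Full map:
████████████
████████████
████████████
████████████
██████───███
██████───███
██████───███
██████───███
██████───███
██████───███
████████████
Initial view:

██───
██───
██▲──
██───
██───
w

██───
██───
██▲──
██───
██───

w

█████
██───
██▲──
██───
██───

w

█████
█████
██▲──
██───
██───

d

█████
█████
█─▲─█
█───█
█───█

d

█████
█████
──▲██
───██
───██

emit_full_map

███████
███████
██──▲██
██───██
██───██
██───··
██───··
██───··

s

█████
───██
──▲██
───██
───██

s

───██
───██
──▲██
───██
───██

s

───██
───██
──▲██
───██
───██

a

█───█
█───█
█─▲─█
█───█
█───█

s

█───█
█───█
█─▲─█
█───█
█████

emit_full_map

███████
███████
██───██
██───██
██───██
██───██
██─▲─██
██───██
·█████·

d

───██
───██
──▲██
───██
█████

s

───██
───██
──▲██
█████
█████

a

█───█
█───█
█─▲─█
█████
█████

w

█───█
█───█
█─▲─█
█───█
█████

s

█───█
█───█
█─▲─█
█████
█████

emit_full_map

███████
███████
██───██
██───██
██───██
██───██
██───██
██─▲─██
·██████


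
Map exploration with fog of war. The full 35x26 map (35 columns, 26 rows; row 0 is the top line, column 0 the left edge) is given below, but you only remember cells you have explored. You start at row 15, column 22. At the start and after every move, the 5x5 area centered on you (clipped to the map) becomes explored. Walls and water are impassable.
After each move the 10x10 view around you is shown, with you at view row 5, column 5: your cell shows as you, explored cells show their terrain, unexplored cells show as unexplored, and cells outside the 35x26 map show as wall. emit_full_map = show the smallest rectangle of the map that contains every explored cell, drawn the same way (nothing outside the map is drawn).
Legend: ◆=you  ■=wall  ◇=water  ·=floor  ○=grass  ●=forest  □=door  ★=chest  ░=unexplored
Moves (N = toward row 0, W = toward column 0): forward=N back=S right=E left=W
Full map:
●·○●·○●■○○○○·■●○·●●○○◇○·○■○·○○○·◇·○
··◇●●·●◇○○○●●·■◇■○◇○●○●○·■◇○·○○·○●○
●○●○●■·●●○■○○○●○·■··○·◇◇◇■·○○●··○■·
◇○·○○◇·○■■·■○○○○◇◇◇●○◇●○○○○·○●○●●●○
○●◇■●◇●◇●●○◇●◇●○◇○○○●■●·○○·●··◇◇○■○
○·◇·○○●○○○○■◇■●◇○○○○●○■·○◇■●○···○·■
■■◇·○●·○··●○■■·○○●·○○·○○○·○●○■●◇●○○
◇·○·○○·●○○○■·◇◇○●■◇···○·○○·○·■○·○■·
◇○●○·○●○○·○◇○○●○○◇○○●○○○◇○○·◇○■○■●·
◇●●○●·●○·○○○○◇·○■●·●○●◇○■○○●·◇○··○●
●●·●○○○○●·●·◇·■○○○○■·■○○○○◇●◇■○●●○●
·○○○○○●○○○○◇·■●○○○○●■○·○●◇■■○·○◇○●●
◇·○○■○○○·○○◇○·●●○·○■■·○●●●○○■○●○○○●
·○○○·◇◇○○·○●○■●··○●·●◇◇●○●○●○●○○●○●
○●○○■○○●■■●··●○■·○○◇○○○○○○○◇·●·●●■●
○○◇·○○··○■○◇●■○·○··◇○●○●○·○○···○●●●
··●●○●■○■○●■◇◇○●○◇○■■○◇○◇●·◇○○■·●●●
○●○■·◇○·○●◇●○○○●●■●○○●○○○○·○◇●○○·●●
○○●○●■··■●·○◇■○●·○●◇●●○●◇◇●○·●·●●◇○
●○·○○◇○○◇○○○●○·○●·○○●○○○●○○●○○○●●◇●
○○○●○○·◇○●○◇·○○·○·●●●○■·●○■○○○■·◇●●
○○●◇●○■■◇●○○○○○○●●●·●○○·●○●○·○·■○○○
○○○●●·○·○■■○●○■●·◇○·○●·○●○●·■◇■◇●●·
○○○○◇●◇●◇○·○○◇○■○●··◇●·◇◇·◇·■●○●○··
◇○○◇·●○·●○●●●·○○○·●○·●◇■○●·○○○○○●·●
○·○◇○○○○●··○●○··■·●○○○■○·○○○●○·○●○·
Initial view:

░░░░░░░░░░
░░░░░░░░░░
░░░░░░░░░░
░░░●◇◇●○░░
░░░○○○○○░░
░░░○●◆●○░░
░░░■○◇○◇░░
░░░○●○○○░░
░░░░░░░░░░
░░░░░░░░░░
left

░░░░░░░░░░
░░░░░░░░░░
░░░░░░░░░░
░░░·●◇◇●○░
░░░◇○○○○○░
░░░◇○◆○●○░
░░░■■○◇○◇░
░░░○○●○○○░
░░░░░░░░░░
░░░░░░░░░░

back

░░░░░░░░░░
░░░░░░░░░░
░░░·●◇◇●○░
░░░◇○○○○○░
░░░◇○●○●○░
░░░■■◆◇○◇░
░░░○○●○○○░
░░░◇●●○●░░
░░░░░░░░░░
░░░░░░░░░░

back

░░░░░░░░░░
░░░·●◇◇●○░
░░░◇○○○○○░
░░░◇○●○●○░
░░░■■○◇○◇░
░░░○○◆○○○░
░░░◇●●○●░░
░░░○●○○○░░
░░░░░░░░░░
░░░░░░░░░░

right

░░░░░░░░░░
░░·●◇◇●○░░
░░◇○○○○○░░
░░◇○●○●○░░
░░■■○◇○◇░░
░░○○●◆○○░░
░░◇●●○●◇░░
░░○●○○○●░░
░░░░░░░░░░
░░░░░░░░░░

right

░░░░░░░░░░
░·●◇◇●○░░░
░◇○○○○○░░░
░◇○●○●○·░░
░■■○◇○◇●░░
░○○●○◆○○░░
░◇●●○●◇◇░░
░○●○○○●○░░
░░░░░░░░░░
░░░░░░░░░░

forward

░░░░░░░░░░
░░░░░░░░░░
░·●◇◇●○░░░
░◇○○○○○○░░
░◇○●○●○·░░
░■■○◇◆◇●░░
░○○●○○○○░░
░◇●●○●◇◇░░
░○●○○○●○░░
░░░░░░░░░░

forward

░░░░░░░░░░
░░░░░░░░░░
░░░░░░░░░░
░·●◇◇●○●░░
░◇○○○○○○░░
░◇○●○◆○·░░
░■■○◇○◇●░░
░○○●○○○○░░
░◇●●○●◇◇░░
░○●○○○●○░░

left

░░░░░░░░░░
░░░░░░░░░░
░░░░░░░░░░
░░·●◇◇●○●░
░░◇○○○○○○░
░░◇○●◆●○·░
░░■■○◇○◇●░
░░○○●○○○○░
░░◇●●○●◇◇░
░░○●○○○●○░

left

░░░░░░░░░░
░░░░░░░░░░
░░░░░░░░░░
░░░·●◇◇●○●
░░░◇○○○○○○
░░░◇○◆○●○·
░░░■■○◇○◇●
░░░○○●○○○○
░░░◇●●○●◇◇
░░░○●○○○●○

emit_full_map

·●◇◇●○●
◇○○○○○○
◇○◆○●○·
■■○◇○◇●
○○●○○○○
◇●●○●◇◇
○●○○○●○

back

░░░░░░░░░░
░░░░░░░░░░
░░░·●◇◇●○●
░░░◇○○○○○○
░░░◇○●○●○·
░░░■■◆◇○◇●
░░░○○●○○○○
░░░◇●●○●◇◇
░░░○●○○○●○
░░░░░░░░░░

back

░░░░░░░░░░
░░░·●◇◇●○●
░░░◇○○○○○○
░░░◇○●○●○·
░░░■■○◇○◇●
░░░○○◆○○○○
░░░◇●●○●◇◇
░░░○●○○○●○
░░░░░░░░░░
░░░░░░░░░░

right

░░░░░░░░░░
░░·●◇◇●○●░
░░◇○○○○○○░
░░◇○●○●○·░
░░■■○◇○◇●░
░░○○●◆○○○░
░░◇●●○●◇◇░
░░○●○○○●○░
░░░░░░░░░░
░░░░░░░░░░

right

░░░░░░░░░░
░·●◇◇●○●░░
░◇○○○○○○░░
░◇○●○●○·░░
░■■○◇○◇●░░
░○○●○◆○○░░
░◇●●○●◇◇░░
░○●○○○●○░░
░░░░░░░░░░
░░░░░░░░░░

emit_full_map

·●◇◇●○●
◇○○○○○○
◇○●○●○·
■■○◇○◇●
○○●○◆○○
◇●●○●◇◇
○●○○○●○

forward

░░░░░░░░░░
░░░░░░░░░░
░·●◇◇●○●░░
░◇○○○○○○░░
░◇○●○●○·░░
░■■○◇◆◇●░░
░○○●○○○○░░
░◇●●○●◇◇░░
░○●○○○●○░░
░░░░░░░░░░

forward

░░░░░░░░░░
░░░░░░░░░░
░░░░░░░░░░
░·●◇◇●○●░░
░◇○○○○○○░░
░◇○●○◆○·░░
░■■○◇○◇●░░
░○○●○○○○░░
░◇●●○●◇◇░░
░○●○○○●○░░

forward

░░░░░░░░░░
░░░░░░░░░░
░░░░░░░░░░
░░░·○●●●░░
░·●◇◇●○●░░
░◇○○○◆○○░░
░◇○●○●○·░░
░■■○◇○◇●░░
░○○●○○○○░░
░◇●●○●◇◇░░

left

░░░░░░░░░░
░░░░░░░░░░
░░░░░░░░░░
░░░■·○●●●░
░░·●◇◇●○●░
░░◇○○◆○○○░
░░◇○●○●○·░
░░■■○◇○◇●░
░░○○●○○○○░
░░◇●●○●◇◇░

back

░░░░░░░░░░
░░░░░░░░░░
░░░■·○●●●░
░░·●◇◇●○●░
░░◇○○○○○○░
░░◇○●◆●○·░
░░■■○◇○◇●░
░░○○●○○○○░
░░◇●●○●◇◇░
░░○●○○○●○░

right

░░░░░░░░░░
░░░░░░░░░░
░░■·○●●●░░
░·●◇◇●○●░░
░◇○○○○○○░░
░◇○●○◆○·░░
░■■○◇○◇●░░
░○○●○○○○░░
░◇●●○●◇◇░░
░○●○○○●○░░

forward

░░░░░░░░░░
░░░░░░░░░░
░░░░░░░░░░
░░■·○●●●░░
░·●◇◇●○●░░
░◇○○○◆○○░░
░◇○●○●○·░░
░■■○◇○◇●░░
░○○●○○○○░░
░◇●●○●◇◇░░

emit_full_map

░■·○●●●
·●◇◇●○●
◇○○○◆○○
◇○●○●○·
■■○◇○◇●
○○●○○○○
◇●●○●◇◇
○●○○○●○

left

░░░░░░░░░░
░░░░░░░░░░
░░░░░░░░░░
░░░■·○●●●░
░░·●◇◇●○●░
░░◇○○◆○○○░
░░◇○●○●○·░
░░■■○◇○◇●░
░░○○●○○○○░
░░◇●●○●◇◇░

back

░░░░░░░░░░
░░░░░░░░░░
░░░■·○●●●░
░░·●◇◇●○●░
░░◇○○○○○○░
░░◇○●◆●○·░
░░■■○◇○◇●░
░░○○●○○○○░
░░◇●●○●◇◇░
░░○●○○○●○░
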